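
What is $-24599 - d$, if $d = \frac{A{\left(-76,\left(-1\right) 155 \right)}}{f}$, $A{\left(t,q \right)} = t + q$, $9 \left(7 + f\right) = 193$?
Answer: $- \frac{3195791}{130} \approx -24583.0$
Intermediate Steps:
$f = \frac{130}{9}$ ($f = -7 + \frac{1}{9} \cdot 193 = -7 + \frac{193}{9} = \frac{130}{9} \approx 14.444$)
$A{\left(t,q \right)} = q + t$
$d = - \frac{2079}{130}$ ($d = \frac{\left(-1\right) 155 - 76}{\frac{130}{9}} = \left(-155 - 76\right) \frac{9}{130} = \left(-231\right) \frac{9}{130} = - \frac{2079}{130} \approx -15.992$)
$-24599 - d = -24599 - - \frac{2079}{130} = -24599 + \frac{2079}{130} = - \frac{3195791}{130}$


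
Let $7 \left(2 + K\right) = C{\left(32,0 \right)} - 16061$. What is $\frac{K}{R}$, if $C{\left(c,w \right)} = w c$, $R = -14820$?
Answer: $\frac{3215}{20748} \approx 0.15495$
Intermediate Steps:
$C{\left(c,w \right)} = c w$
$K = - \frac{16075}{7}$ ($K = -2 + \frac{32 \cdot 0 - 16061}{7} = -2 + \frac{0 - 16061}{7} = -2 + \frac{1}{7} \left(-16061\right) = -2 - \frac{16061}{7} = - \frac{16075}{7} \approx -2296.4$)
$\frac{K}{R} = - \frac{16075}{7 \left(-14820\right)} = \left(- \frac{16075}{7}\right) \left(- \frac{1}{14820}\right) = \frac{3215}{20748}$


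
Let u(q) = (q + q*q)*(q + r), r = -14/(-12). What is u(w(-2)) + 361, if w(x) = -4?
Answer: 327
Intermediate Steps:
r = 7/6 (r = -14*(-1/12) = 7/6 ≈ 1.1667)
u(q) = (7/6 + q)*(q + q**2) (u(q) = (q + q*q)*(q + 7/6) = (q + q**2)*(7/6 + q) = (7/6 + q)*(q + q**2))
u(w(-2)) + 361 = (1/6)*(-4)*(7 + 6*(-4)**2 + 13*(-4)) + 361 = (1/6)*(-4)*(7 + 6*16 - 52) + 361 = (1/6)*(-4)*(7 + 96 - 52) + 361 = (1/6)*(-4)*51 + 361 = -34 + 361 = 327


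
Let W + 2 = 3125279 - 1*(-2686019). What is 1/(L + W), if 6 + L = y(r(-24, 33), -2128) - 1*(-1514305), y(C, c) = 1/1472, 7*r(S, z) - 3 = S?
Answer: 1472/10783275841 ≈ 1.3651e-7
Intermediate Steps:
r(S, z) = 3/7 + S/7
y(C, c) = 1/1472
L = 2229048129/1472 (L = -6 + (1/1472 - 1*(-1514305)) = -6 + (1/1472 + 1514305) = -6 + 2229056961/1472 = 2229048129/1472 ≈ 1.5143e+6)
W = 5811296 (W = -2 + (3125279 - 1*(-2686019)) = -2 + (3125279 + 2686019) = -2 + 5811298 = 5811296)
1/(L + W) = 1/(2229048129/1472 + 5811296) = 1/(10783275841/1472) = 1472/10783275841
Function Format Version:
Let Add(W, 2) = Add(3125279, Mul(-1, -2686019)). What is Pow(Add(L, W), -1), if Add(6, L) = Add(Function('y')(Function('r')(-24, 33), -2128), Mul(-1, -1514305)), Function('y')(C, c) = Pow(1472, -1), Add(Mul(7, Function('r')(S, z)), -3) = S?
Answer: Rational(1472, 10783275841) ≈ 1.3651e-7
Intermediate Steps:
Function('r')(S, z) = Add(Rational(3, 7), Mul(Rational(1, 7), S))
Function('y')(C, c) = Rational(1, 1472)
L = Rational(2229048129, 1472) (L = Add(-6, Add(Rational(1, 1472), Mul(-1, -1514305))) = Add(-6, Add(Rational(1, 1472), 1514305)) = Add(-6, Rational(2229056961, 1472)) = Rational(2229048129, 1472) ≈ 1.5143e+6)
W = 5811296 (W = Add(-2, Add(3125279, Mul(-1, -2686019))) = Add(-2, Add(3125279, 2686019)) = Add(-2, 5811298) = 5811296)
Pow(Add(L, W), -1) = Pow(Add(Rational(2229048129, 1472), 5811296), -1) = Pow(Rational(10783275841, 1472), -1) = Rational(1472, 10783275841)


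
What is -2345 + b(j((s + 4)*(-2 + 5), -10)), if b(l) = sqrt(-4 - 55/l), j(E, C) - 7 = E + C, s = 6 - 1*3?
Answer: -2345 + I*sqrt(254)/6 ≈ -2345.0 + 2.6562*I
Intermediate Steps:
s = 3 (s = 6 - 3 = 3)
j(E, C) = 7 + C + E (j(E, C) = 7 + (E + C) = 7 + (C + E) = 7 + C + E)
-2345 + b(j((s + 4)*(-2 + 5), -10)) = -2345 + sqrt(-4 - 55/(7 - 10 + (3 + 4)*(-2 + 5))) = -2345 + sqrt(-4 - 55/(7 - 10 + 7*3)) = -2345 + sqrt(-4 - 55/(7 - 10 + 21)) = -2345 + sqrt(-4 - 55/18) = -2345 + sqrt(-127/18) = -2345 + I*sqrt(254)/6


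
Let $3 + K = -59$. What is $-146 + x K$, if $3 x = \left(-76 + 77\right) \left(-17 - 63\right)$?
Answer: $\frac{4522}{3} \approx 1507.3$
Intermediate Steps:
$K = -62$ ($K = -3 - 59 = -62$)
$x = - \frac{80}{3}$ ($x = \frac{\left(-76 + 77\right) \left(-17 - 63\right)}{3} = \frac{1 \left(-80\right)}{3} = \frac{1}{3} \left(-80\right) = - \frac{80}{3} \approx -26.667$)
$-146 + x K = -146 - - \frac{4960}{3} = -146 + \frac{4960}{3} = \frac{4522}{3}$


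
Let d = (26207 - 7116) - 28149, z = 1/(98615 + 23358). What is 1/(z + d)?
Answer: -121973/1104831433 ≈ -0.00011040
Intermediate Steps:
z = 1/121973 ≈ 8.1985e-6
d = -9058 (d = 19091 - 28149 = -9058)
1/(z + d) = 1/(1/121973 - 9058) = 1/(-1104831433/121973) = -121973/1104831433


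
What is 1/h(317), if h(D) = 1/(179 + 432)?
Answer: 611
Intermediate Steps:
h(D) = 1/611
1/h(317) = 1/(1/611) = 611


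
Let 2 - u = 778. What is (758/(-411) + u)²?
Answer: 102204253636/168921 ≈ 6.0504e+5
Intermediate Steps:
u = -776 (u = 2 - 1*778 = 2 - 778 = -776)
(758/(-411) + u)² = (758/(-411) - 776)² = (758*(-1/411) - 776)² = (-758/411 - 776)² = (-319694/411)² = 102204253636/168921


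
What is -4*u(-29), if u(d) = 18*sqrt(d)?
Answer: -72*I*sqrt(29) ≈ -387.73*I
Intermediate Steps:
-4*u(-29) = -72*sqrt(-29) = -72*I*sqrt(29)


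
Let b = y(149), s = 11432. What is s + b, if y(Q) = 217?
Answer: 11649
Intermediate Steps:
b = 217
s + b = 11432 + 217 = 11649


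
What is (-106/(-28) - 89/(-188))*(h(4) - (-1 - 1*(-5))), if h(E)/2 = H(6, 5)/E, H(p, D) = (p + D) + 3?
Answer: 16815/1316 ≈ 12.777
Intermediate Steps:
H(p, D) = 3 + D + p (H(p, D) = (D + p) + 3 = 3 + D + p)
h(E) = 28/E (h(E) = 2*((3 + 5 + 6)/E) = 2*(14/E) = 28/E)
(-106/(-28) - 89/(-188))*(h(4) - (-1 - 1*(-5))) = (-106/(-28) - 89/(-188))*(28/4 - (-1 - 1*(-5))) = (-106*(-1/28) - 89*(-1/188))*(28*(¼) - (-1 + 5)) = (53/14 + 89/188)*(7 - 1*4) = 5605*(7 - 4)/1316 = (5605/1316)*3 = 16815/1316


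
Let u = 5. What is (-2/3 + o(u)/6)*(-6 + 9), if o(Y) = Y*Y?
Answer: 21/2 ≈ 10.500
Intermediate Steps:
o(Y) = Y**2
(-2/3 + o(u)/6)*(-6 + 9) = (-2/3 + 5**2/6)*(-6 + 9) = (-2*1/3 + 25*(1/6))*3 = (-2/3 + 25/6)*3 = (7/2)*3 = 21/2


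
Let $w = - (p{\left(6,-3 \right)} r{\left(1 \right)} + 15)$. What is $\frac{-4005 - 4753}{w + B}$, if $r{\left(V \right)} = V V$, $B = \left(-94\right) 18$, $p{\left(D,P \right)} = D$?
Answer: $\frac{8758}{1713} \approx 5.1127$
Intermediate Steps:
$B = -1692$
$r{\left(V \right)} = V^{2}$
$w = -21$ ($w = - (6 \cdot 1^{2} + 15) = - (6 \cdot 1 + 15) = - (6 + 15) = \left(-1\right) 21 = -21$)
$\frac{-4005 - 4753}{w + B} = \frac{-4005 - 4753}{-21 - 1692} = - \frac{8758}{-1713} = \left(-8758\right) \left(- \frac{1}{1713}\right) = \frac{8758}{1713}$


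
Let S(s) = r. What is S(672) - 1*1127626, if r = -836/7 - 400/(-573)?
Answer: -4523384114/4011 ≈ -1.1277e+6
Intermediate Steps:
r = -476228/4011 (r = -836*⅐ - 400*(-1/573) = -836/7 + 400/573 = -476228/4011 ≈ -118.73)
S(s) = -476228/4011
S(672) - 1*1127626 = -476228/4011 - 1*1127626 = -476228/4011 - 1127626 = -4523384114/4011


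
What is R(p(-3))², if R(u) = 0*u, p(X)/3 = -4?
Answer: 0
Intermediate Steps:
p(X) = -12 (p(X) = 3*(-4) = -12)
R(u) = 0
R(p(-3))² = 0² = 0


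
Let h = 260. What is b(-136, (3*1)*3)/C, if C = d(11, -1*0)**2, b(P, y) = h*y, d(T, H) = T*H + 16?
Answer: 585/64 ≈ 9.1406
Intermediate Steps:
d(T, H) = 16 + H*T (d(T, H) = H*T + 16 = 16 + H*T)
b(P, y) = 260*y
C = 256 (C = (16 - 1*0*11)**2 = (16 + 0*11)**2 = (16 + 0)**2 = 16**2 = 256)
b(-136, (3*1)*3)/C = (260*((3*1)*3))/256 = (260*(3*3))*(1/256) = (260*9)*(1/256) = 2340*(1/256) = 585/64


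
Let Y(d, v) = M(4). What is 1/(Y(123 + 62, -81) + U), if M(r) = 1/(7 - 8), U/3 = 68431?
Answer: 1/205292 ≈ 4.8711e-6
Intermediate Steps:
U = 205293 (U = 3*68431 = 205293)
M(r) = -1 (M(r) = 1/(-1) = -1)
Y(d, v) = -1
1/(Y(123 + 62, -81) + U) = 1/(-1 + 205293) = 1/205292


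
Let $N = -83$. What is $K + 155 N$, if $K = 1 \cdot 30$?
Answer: $-12835$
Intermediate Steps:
$K = 30$
$K + 155 N = 30 + 155 \left(-83\right) = 30 - 12865 = -12835$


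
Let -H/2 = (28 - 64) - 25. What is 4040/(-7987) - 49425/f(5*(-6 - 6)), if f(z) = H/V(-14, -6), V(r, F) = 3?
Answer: -1184765305/974414 ≈ -1215.9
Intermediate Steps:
H = 122 (H = -2*((28 - 64) - 25) = -2*(-36 - 25) = -2*(-61) = 122)
f(z) = 122/3
4040/(-7987) - 49425/f(5*(-6 - 6)) = 4040/(-7987) - 49425/122/3 = 4040*(-1/7987) - 49425*3/122 = -4040/7987 - 148275/122 = -1184765305/974414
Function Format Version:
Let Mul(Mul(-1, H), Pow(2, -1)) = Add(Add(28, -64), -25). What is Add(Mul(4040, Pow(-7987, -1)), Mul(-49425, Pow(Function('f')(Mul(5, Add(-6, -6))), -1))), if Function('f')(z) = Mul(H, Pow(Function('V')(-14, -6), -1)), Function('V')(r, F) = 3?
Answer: Rational(-1184765305, 974414) ≈ -1215.9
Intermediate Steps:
H = 122 (H = Mul(-2, Add(Add(28, -64), -25)) = Mul(-2, Add(-36, -25)) = Mul(-2, -61) = 122)
Function('f')(z) = Rational(122, 3) (Function('f')(z) = Mul(122, Pow(3, -1)) = Mul(122, Rational(1, 3)) = Rational(122, 3))
Add(Mul(4040, Pow(-7987, -1)), Mul(-49425, Pow(Function('f')(Mul(5, Add(-6, -6))), -1))) = Add(Mul(4040, Pow(-7987, -1)), Mul(-49425, Pow(Rational(122, 3), -1))) = Add(Mul(4040, Rational(-1, 7987)), Mul(-49425, Rational(3, 122))) = Add(Rational(-4040, 7987), Rational(-148275, 122)) = Rational(-1184765305, 974414)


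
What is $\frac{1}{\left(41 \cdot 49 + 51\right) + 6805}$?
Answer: $\frac{1}{8865} \approx 0.0001128$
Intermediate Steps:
$\frac{1}{\left(41 \cdot 49 + 51\right) + 6805} = \frac{1}{\left(2009 + 51\right) + 6805} = \frac{1}{2060 + 6805} = \frac{1}{8865}$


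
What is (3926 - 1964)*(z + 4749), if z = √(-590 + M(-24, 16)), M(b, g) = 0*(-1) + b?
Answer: 9317538 + 1962*I*√614 ≈ 9.3175e+6 + 48616.0*I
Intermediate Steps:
M(b, g) = b (M(b, g) = 0 + b = b)
z = I*√614 (z = √(-590 - 24) = √(-614) = I*√614 ≈ 24.779*I)
(3926 - 1964)*(z + 4749) = (3926 - 1964)*(I*√614 + 4749) = 1962*(4749 + I*√614) = 9317538 + 1962*I*√614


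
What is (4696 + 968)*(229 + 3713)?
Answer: 22327488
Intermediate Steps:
(4696 + 968)*(229 + 3713) = 5664*3942 = 22327488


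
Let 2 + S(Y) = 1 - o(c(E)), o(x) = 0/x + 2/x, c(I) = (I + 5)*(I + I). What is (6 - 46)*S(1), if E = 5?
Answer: 204/5 ≈ 40.800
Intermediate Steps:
c(I) = 2*I*(5 + I) (c(I) = (5 + I)*(2*I) = 2*I*(5 + I))
o(x) = 2/x (o(x) = 0 + 2/x = 2/x)
S(Y) = -51/50 (S(Y) = -2 + (1 - 2/(2*5*(5 + 5))) = -2 + (1 - 2/(2*5*10)) = -2 + (1 - 2/100) = -2 + (1 - 1*1/50) = -2 + (1 - 1/50) = -2 + 49/50 = -51/50)
(6 - 46)*S(1) = (6 - 46)*(-51/50) = -40*(-51/50) = 204/5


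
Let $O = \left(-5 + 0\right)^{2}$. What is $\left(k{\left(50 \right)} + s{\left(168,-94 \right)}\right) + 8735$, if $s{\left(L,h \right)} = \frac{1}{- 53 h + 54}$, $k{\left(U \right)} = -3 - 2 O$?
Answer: $\frac{43722553}{5036} \approx 8682.0$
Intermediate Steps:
$O = 25$ ($O = \left(-5\right)^{2} = 25$)
$k{\left(U \right)} = -53$ ($k{\left(U \right)} = -3 - 50 = -53$)
$s{\left(L,h \right)} = \frac{1}{54 - 53 h}$
$\left(k{\left(50 \right)} + s{\left(168,-94 \right)}\right) + 8735 = \left(-53 - \frac{1}{-54 + 53 \left(-94\right)}\right) + 8735 = \left(-53 - \frac{1}{-54 - 4982}\right) + 8735 = \left(-53 - \frac{1}{-5036}\right) + 8735 = \left(-53 - - \frac{1}{5036}\right) + 8735 = \left(-53 + \frac{1}{5036}\right) + 8735 = - \frac{266907}{5036} + 8735 = \frac{43722553}{5036}$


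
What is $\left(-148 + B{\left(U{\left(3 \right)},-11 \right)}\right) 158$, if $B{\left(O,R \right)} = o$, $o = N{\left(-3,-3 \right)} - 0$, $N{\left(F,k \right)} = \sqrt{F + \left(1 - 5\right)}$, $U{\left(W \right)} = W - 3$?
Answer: $-23384 + 158 i \sqrt{7} \approx -23384.0 + 418.03 i$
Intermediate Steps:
$U{\left(W \right)} = -3 + W$
$N{\left(F,k \right)} = \sqrt{-4 + F}$ ($N{\left(F,k \right)} = \sqrt{F - 4} = \sqrt{-4 + F}$)
$o = i \sqrt{7}$ ($o = \sqrt{-4 - 3} - 0 = \sqrt{-7} + 0 = i \sqrt{7} + 0 = i \sqrt{7} \approx 2.6458 i$)
$B{\left(O,R \right)} = i \sqrt{7}$
$\left(-148 + B{\left(U{\left(3 \right)},-11 \right)}\right) 158 = \left(-148 + i \sqrt{7}\right) 158 = -23384 + 158 i \sqrt{7}$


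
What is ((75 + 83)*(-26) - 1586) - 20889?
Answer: -26583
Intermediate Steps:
((75 + 83)*(-26) - 1586) - 20889 = (158*(-26) - 1586) - 20889 = (-4108 - 1586) - 20889 = -5694 - 20889 = -26583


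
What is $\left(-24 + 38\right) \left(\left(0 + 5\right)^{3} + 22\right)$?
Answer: $2058$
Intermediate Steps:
$\left(-24 + 38\right) \left(\left(0 + 5\right)^{3} + 22\right) = 14 \left(5^{3} + 22\right) = 14 \left(125 + 22\right) = 14 \cdot 147 = 2058$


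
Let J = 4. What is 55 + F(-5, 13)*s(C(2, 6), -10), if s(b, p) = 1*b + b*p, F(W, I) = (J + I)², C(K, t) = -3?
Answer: 7858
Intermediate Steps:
F(W, I) = (4 + I)²
s(b, p) = b + b*p
55 + F(-5, 13)*s(C(2, 6), -10) = 55 + (4 + 13)²*(-3*(1 - 10)) = 55 + 17²*(-3*(-9)) = 55 + 289*27 = 55 + 7803 = 7858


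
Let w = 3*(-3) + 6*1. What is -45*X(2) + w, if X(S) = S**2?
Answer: -183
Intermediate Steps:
w = -3 (w = -9 + 6 = -3)
-45*X(2) + w = -45*2**2 - 3 = -45*4 - 3 = -180 - 3 = -183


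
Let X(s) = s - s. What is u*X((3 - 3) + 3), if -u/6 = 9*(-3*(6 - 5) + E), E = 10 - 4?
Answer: 0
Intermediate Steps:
E = 6
X(s) = 0
u = -162 (u = -54*(-3*(6 - 5) + 6) = -54*(-3*1 + 6) = -54*(-3 + 6) = -54*3 = -6*27 = -162)
u*X((3 - 3) + 3) = -162*0 = 0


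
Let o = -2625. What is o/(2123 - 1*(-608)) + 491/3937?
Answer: -8993704/10751947 ≈ -0.83647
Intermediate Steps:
o/(2123 - 1*(-608)) + 491/3937 = -2625/(2123 - 1*(-608)) + 491/3937 = -2625/(2123 + 608) + 491*(1/3937) = -2625/2731 + 491/3937 = -8993704/10751947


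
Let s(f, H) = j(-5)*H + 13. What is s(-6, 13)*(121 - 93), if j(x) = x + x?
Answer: -3276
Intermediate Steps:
j(x) = 2*x
s(f, H) = 13 - 10*H (s(f, H) = (2*(-5))*H + 13 = -10*H + 13 = 13 - 10*H)
s(-6, 13)*(121 - 93) = (13 - 10*13)*(121 - 93) = (13 - 130)*28 = -117*28 = -3276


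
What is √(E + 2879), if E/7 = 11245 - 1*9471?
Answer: √15297 ≈ 123.68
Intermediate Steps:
E = 12418 (E = 7*(11245 - 1*9471) = 7*(11245 - 9471) = 7*1774 = 12418)
√(E + 2879) = √(12418 + 2879) = √15297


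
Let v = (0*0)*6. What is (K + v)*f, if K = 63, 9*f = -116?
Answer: -812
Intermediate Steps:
f = -116/9 (f = (1/9)*(-116) = -116/9 ≈ -12.889)
v = 0 (v = 0*6 = 0)
(K + v)*f = (63 + 0)*(-116/9) = 63*(-116/9) = -812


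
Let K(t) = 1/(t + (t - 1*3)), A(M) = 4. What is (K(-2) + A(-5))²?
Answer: 729/49 ≈ 14.878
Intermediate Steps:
K(t) = 1/(-3 + 2*t) (K(t) = 1/(t + (t - 3)) = 1/(t + (-3 + t)) = 1/(-3 + 2*t))
(K(-2) + A(-5))² = (1/(-3 + 2*(-2)) + 4)² = (1/(-3 - 4) + 4)² = (1/(-7) + 4)² = (-⅐ + 4)² = (27/7)² = 729/49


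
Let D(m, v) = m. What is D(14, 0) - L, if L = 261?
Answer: -247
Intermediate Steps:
D(14, 0) - L = 14 - 1*261 = 14 - 261 = -247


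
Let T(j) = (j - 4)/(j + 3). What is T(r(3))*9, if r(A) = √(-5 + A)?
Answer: -90/11 + 63*I*√2/11 ≈ -8.1818 + 8.0996*I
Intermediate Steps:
T(j) = (-4 + j)/(3 + j)
T(r(3))*9 = ((-4 + √(-5 + 3))/(3 + √(-5 + 3)))*9 = ((-4 + √(-2))/(3 + √(-2)))*9 = ((-4 + I*√2)/(3 + I*√2))*9 = 9*(-4 + I*√2)/(3 + I*√2)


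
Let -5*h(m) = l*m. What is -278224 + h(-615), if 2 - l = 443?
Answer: -332467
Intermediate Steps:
l = -441 (l = 2 - 1*443 = 2 - 443 = -441)
h(m) = 441*m/5 (h(m) = -(-441)*m/5 = 441*m/5)
-278224 + h(-615) = -278224 + (441/5)*(-615) = -278224 - 54243 = -332467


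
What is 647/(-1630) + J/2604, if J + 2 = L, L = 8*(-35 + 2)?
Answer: -37828/75795 ≈ -0.49908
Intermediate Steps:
L = -264 (L = 8*(-33) = -264)
J = -266 (J = -2 - 264 = -266)
647/(-1630) + J/2604 = 647/(-1630) - 266/2604 = 647*(-1/1630) - 266*1/2604 = -647/1630 - 19/186 = -37828/75795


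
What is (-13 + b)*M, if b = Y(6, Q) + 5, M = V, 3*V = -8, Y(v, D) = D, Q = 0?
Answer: 64/3 ≈ 21.333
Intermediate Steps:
V = -8/3 (V = (⅓)*(-8) = -8/3 ≈ -2.6667)
M = -8/3 ≈ -2.6667
b = 5 (b = 0 + 5 = 5)
(-13 + b)*M = (-13 + 5)*(-8/3) = -8*(-8/3) = 64/3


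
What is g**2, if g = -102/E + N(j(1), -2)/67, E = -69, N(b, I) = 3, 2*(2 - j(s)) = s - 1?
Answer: 5508409/2374681 ≈ 2.3196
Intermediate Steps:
j(s) = 5/2 - s/2 (j(s) = 2 - (s - 1)/2 = 2 - (-1 + s)/2 = 2 + (1/2 - s/2) = 5/2 - s/2)
g = 2347/1541 (g = -102/(-69) + 3/67 = -102*(-1/69) + 3*(1/67) = 34/23 + 3/67 = 2347/1541 ≈ 1.5230)
g**2 = (2347/1541)**2 = 5508409/2374681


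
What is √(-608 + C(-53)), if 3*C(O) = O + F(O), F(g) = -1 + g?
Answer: I*√5793/3 ≈ 25.371*I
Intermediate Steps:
C(O) = -⅓ + 2*O/3 (C(O) = (O + (-1 + O))/3 = (-1 + 2*O)/3 = -⅓ + 2*O/3)
√(-608 + C(-53)) = √(-608 + (-⅓ + (⅔)*(-53))) = √(-608 + (-⅓ - 106/3)) = √(-608 - 107/3) = √(-1931/3) = I*√5793/3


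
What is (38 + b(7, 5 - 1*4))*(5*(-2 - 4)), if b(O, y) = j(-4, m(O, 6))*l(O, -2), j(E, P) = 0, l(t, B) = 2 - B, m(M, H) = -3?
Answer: -1140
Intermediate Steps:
b(O, y) = 0 (b(O, y) = 0*(2 - 1*(-2)) = 0*(2 + 2) = 0*4 = 0)
(38 + b(7, 5 - 1*4))*(5*(-2 - 4)) = (38 + 0)*(5*(-2 - 4)) = 38*(5*(-6)) = 38*(-30) = -1140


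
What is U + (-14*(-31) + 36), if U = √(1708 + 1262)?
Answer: 470 + 3*√330 ≈ 524.50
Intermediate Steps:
U = 3*√330 (U = √2970 = 3*√330 ≈ 54.498)
U + (-14*(-31) + 36) = 3*√330 + (-14*(-31) + 36) = 3*√330 + (434 + 36) = 3*√330 + 470 = 470 + 3*√330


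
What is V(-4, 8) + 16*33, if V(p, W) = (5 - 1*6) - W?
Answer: 519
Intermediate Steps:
V(p, W) = -1 - W (V(p, W) = (5 - 6) - W = -1 - W)
V(-4, 8) + 16*33 = (-1 - 1*8) + 16*33 = (-1 - 8) + 528 = -9 + 528 = 519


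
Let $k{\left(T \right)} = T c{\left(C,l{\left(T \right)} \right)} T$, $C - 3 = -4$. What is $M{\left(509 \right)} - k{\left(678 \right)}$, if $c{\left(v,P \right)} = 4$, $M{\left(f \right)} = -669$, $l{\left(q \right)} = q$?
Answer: $-1839405$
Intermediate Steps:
$C = -1$ ($C = 3 - 4 = -1$)
$k{\left(T \right)} = 4 T^{2}$ ($k{\left(T \right)} = T 4 T = 4 T T = 4 T^{2}$)
$M{\left(509 \right)} - k{\left(678 \right)} = -669 - 4 \cdot 678^{2} = -669 - 4 \cdot 459684 = -669 - 1838736 = -1839405$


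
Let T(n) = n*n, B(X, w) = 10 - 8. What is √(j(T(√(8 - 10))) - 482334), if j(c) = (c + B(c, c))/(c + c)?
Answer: I*√482334 ≈ 694.5*I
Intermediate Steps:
B(X, w) = 2
T(n) = n²
j(c) = (2 + c)/(2*c) (j(c) = (c + 2)/(c + c) = (2 + c)/((2*c)) = (2 + c)*(1/(2*c)) = (2 + c)/(2*c))
√(j(T(√(8 - 10))) - 482334) = √((2 + (√(8 - 10))²)/(2*((√(8 - 10))²)) - 482334) = √((2 + (√(-2))²)/(2*((√(-2))²)) - 482334) = √((2 + (I*√2)²)/(2*((I*√2)²)) - 482334) = √((½)*(2 - 2)/(-2) - 482334) = √((½)*(-½)*0 - 482334) = √(0 - 482334) = √(-482334) = I*√482334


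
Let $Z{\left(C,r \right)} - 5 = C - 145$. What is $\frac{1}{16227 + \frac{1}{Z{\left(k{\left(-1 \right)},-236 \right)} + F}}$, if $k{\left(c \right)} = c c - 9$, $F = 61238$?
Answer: $\frac{61090}{991307431} \approx 6.1626 \cdot 10^{-5}$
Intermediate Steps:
$k{\left(c \right)} = -9 + c^{2}$ ($k{\left(c \right)} = c^{2} - 9 = -9 + c^{2}$)
$Z{\left(C,r \right)} = -140 + C$ ($Z{\left(C,r \right)} = 5 + \left(C - 145\right) = 5 + \left(-145 + C\right) = -140 + C$)
$\frac{1}{16227 + \frac{1}{Z{\left(k{\left(-1 \right)},-236 \right)} + F}} = \frac{1}{16227 + \frac{1}{\left(-140 - \left(9 - \left(-1\right)^{2}\right)\right) + 61238}} = \frac{1}{16227 + \frac{1}{\left(-140 + \left(-9 + 1\right)\right) + 61238}} = \frac{1}{16227 + \frac{1}{\left(-140 - 8\right) + 61238}} = \frac{1}{16227 + \frac{1}{-148 + 61238}} = \frac{1}{16227 + \frac{1}{61090}} = \frac{1}{\frac{991307431}{61090}} = \frac{61090}{991307431}$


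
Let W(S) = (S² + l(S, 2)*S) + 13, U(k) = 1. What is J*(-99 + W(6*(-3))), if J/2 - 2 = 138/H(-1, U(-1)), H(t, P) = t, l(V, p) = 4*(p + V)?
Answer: -378080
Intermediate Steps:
l(V, p) = 4*V + 4*p (l(V, p) = 4*(V + p) = 4*V + 4*p)
J = -272 (J = 4 + 2*(138/(-1)) = 4 + 2*(138*(-1)) = 4 + 2*(-138) = 4 - 276 = -272)
W(S) = 13 + S² + S*(8 + 4*S) (W(S) = (S² + (4*S + 4*2)*S) + 13 = (S² + (4*S + 8)*S) + 13 = (S² + (8 + 4*S)*S) + 13 = (S² + S*(8 + 4*S)) + 13 = 13 + S² + S*(8 + 4*S))
J*(-99 + W(6*(-3))) = -272*(-99 + (13 + 5*(6*(-3))² + 8*(6*(-3)))) = -272*(-99 + (13 + 5*(-18)² + 8*(-18))) = -272*(-99 + (13 + 5*324 - 144)) = -272*(-99 + (13 + 1620 - 144)) = -272*(-99 + 1489) = -272*1390 = -378080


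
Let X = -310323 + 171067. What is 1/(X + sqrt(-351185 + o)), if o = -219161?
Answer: -69628/9696401941 - I*sqrt(570346)/19392803882 ≈ -7.1808e-6 - 3.8943e-8*I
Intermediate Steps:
X = -139256
1/(X + sqrt(-351185 + o)) = 1/(-139256 + sqrt(-351185 - 219161)) = 1/(-139256 + sqrt(-570346)) = 1/(-139256 + I*sqrt(570346))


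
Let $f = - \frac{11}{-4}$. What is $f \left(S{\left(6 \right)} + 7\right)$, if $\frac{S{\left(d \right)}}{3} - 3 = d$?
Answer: $\frac{187}{2} \approx 93.5$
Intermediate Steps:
$f = \frac{11}{4}$ ($f = \left(-11\right) \left(- \frac{1}{4}\right) = \frac{11}{4} \approx 2.75$)
$S{\left(d \right)} = 9 + 3 d$
$f \left(S{\left(6 \right)} + 7\right) = \frac{11 \left(\left(9 + 3 \cdot 6\right) + 7\right)}{4} = \frac{11 \left(\left(9 + 18\right) + 7\right)}{4} = \frac{11 \left(27 + 7\right)}{4} = \frac{11}{4} \cdot 34 = \frac{187}{2}$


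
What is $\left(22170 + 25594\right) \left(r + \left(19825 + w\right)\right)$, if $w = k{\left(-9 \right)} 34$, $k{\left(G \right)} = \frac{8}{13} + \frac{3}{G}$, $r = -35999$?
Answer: $- \frac{30110998768}{39} \approx -7.7208 \cdot 10^{8}$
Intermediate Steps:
$k{\left(G \right)} = \frac{8}{13} + \frac{3}{G}$ ($k{\left(G \right)} = 8 \cdot \frac{1}{13} + \frac{3}{G} = \frac{8}{13} + \frac{3}{G}$)
$w = \frac{374}{39}$ ($w = \left(\frac{8}{13} + \frac{3}{-9}\right) 34 = \left(\frac{8}{13} + 3 \left(- \frac{1}{9}\right)\right) 34 = \left(\frac{8}{13} - \frac{1}{3}\right) 34 = \frac{11}{39} \cdot 34 = \frac{374}{39} \approx 9.5897$)
$\left(22170 + 25594\right) \left(r + \left(19825 + w\right)\right) = \left(22170 + 25594\right) \left(-35999 + \left(19825 + \frac{374}{39}\right)\right) = 47764 \left(-35999 + \frac{773549}{39}\right) = 47764 \left(- \frac{630412}{39}\right) = - \frac{30110998768}{39}$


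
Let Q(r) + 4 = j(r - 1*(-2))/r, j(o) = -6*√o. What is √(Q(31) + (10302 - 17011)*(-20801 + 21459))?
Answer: √(-4242359486 - 186*√33)/31 ≈ 2101.1*I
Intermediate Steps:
Q(r) = -4 - 6*√(2 + r)/r (Q(r) = -4 + (-6*√(r - 1*(-2)))/r = -4 + (-6*√(r + 2))/r = -4 + (-6*√(2 + r))/r = -4 - 6*√(2 + r)/r)
√(Q(31) + (10302 - 17011)*(-20801 + 21459)) = √((-4 - 6*√(2 + 31)/31) + (10302 - 17011)*(-20801 + 21459)) = √((-4 - 6*1/31*√33) - 6709*658) = √((-4 - 6*√33/31) - 4414522) = √(-4414526 - 6*√33/31)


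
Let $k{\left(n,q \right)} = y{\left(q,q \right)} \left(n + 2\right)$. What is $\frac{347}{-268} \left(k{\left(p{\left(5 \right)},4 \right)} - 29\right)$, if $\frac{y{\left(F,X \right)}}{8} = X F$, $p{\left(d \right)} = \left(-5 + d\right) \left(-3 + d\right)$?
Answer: $- \frac{78769}{268} \approx -293.91$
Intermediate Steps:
$y{\left(F,X \right)} = 8 F X$ ($y{\left(F,X \right)} = 8 X F = 8 F X$)
$k{\left(n,q \right)} = 8 q^{2} \left(2 + n\right)$ ($k{\left(n,q \right)} = 8 q q \left(n + 2\right) = 8 q^{2} \left(2 + n\right)$)
$\frac{347}{-268} \left(k{\left(p{\left(5 \right)},4 \right)} - 29\right) = \frac{347}{-268} \left(8 \cdot 4^{2} \left(2 + \left(15 + 5^{2} - 40\right)\right) - 29\right) = 347 \left(- \frac{1}{268}\right) \left(8 \cdot 16 \left(2 + \left(15 + 25 - 40\right)\right) - 29\right) = - \frac{347 \left(8 \cdot 16 \left(2 + 0\right) - 29\right)}{268} = - \frac{347 \left(8 \cdot 16 \cdot 2 - 29\right)}{268} = - \frac{347 \left(256 - 29\right)}{268} = \left(- \frac{347}{268}\right) 227 = - \frac{78769}{268}$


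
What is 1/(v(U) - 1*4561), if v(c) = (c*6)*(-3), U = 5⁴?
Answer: -1/15811 ≈ -6.3247e-5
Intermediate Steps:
U = 625
v(c) = -18*c (v(c) = (6*c)*(-3) = -18*c)
1/(v(U) - 1*4561) = 1/(-18*625 - 1*4561) = 1/(-11250 - 4561) = 1/(-15811) = -1/15811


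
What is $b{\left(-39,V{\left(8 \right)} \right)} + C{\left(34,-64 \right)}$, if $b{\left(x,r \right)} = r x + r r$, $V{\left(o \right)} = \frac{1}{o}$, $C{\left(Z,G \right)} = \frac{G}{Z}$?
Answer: $- \frac{7335}{1088} \approx -6.7417$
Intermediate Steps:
$b{\left(x,r \right)} = r^{2} + r x$ ($b{\left(x,r \right)} = r x + r^{2} = r^{2} + r x$)
$b{\left(-39,V{\left(8 \right)} \right)} + C{\left(34,-64 \right)} = \frac{\frac{1}{8} - 39}{8} - \frac{64}{34} = \frac{\frac{1}{8} - 39}{8} - \frac{32}{17} = \frac{1}{8} \left(- \frac{311}{8}\right) - \frac{32}{17} = - \frac{311}{64} - \frac{32}{17} = - \frac{7335}{1088}$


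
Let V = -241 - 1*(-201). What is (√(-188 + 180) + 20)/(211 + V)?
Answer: 20/171 + 2*I*√2/171 ≈ 0.11696 + 0.01654*I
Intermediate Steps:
V = -40 (V = -241 + 201 = -40)
(√(-188 + 180) + 20)/(211 + V) = (√(-188 + 180) + 20)/(211 - 40) = (√(-8) + 20)/171 = (2*I*√2 + 20)*(1/171) = (20 + 2*I*√2)*(1/171) = 20/171 + 2*I*√2/171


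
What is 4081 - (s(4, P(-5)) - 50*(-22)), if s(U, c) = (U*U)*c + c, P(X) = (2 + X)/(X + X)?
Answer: 29759/10 ≈ 2975.9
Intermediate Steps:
P(X) = (2 + X)/(2*X) (P(X) = (2 + X)/((2*X)) = (2 + X)*(1/(2*X)) = (2 + X)/(2*X))
s(U, c) = c + c*U² (s(U, c) = U²*c + c = c*U² + c = c + c*U²)
4081 - (s(4, P(-5)) - 50*(-22)) = 4081 - (((½)*(2 - 5)/(-5))*(1 + 4²) - 50*(-22)) = 4081 - (((½)*(-⅕)*(-3))*(1 + 16) + 1100) = 4081 - ((3/10)*17 + 1100) = 4081 - (51/10 + 1100) = 4081 - 1*11051/10 = 4081 - 11051/10 = 29759/10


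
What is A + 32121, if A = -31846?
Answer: 275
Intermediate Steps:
A + 32121 = -31846 + 32121 = 275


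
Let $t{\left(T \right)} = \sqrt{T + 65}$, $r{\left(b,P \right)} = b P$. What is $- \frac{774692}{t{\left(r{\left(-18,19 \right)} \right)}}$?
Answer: $\frac{774692 i \sqrt{277}}{277} \approx 46547.0 i$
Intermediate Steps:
$r{\left(b,P \right)} = P b$
$t{\left(T \right)} = \sqrt{65 + T}$
$- \frac{774692}{t{\left(r{\left(-18,19 \right)} \right)}} = - \frac{774692}{\sqrt{65 + 19 \left(-18\right)}} = - \frac{774692}{\sqrt{65 - 342}} = - \frac{774692}{\sqrt{-277}} = - \frac{774692}{i \sqrt{277}} = - 774692 \left(- \frac{i \sqrt{277}}{277}\right) = \frac{774692 i \sqrt{277}}{277}$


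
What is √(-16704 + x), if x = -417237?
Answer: I*√433941 ≈ 658.74*I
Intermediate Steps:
√(-16704 + x) = √(-16704 - 417237) = √(-433941) = I*√433941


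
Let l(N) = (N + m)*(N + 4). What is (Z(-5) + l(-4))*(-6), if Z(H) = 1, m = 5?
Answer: -6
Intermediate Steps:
l(N) = (4 + N)*(5 + N) (l(N) = (N + 5)*(N + 4) = (5 + N)*(4 + N) = (4 + N)*(5 + N))
(Z(-5) + l(-4))*(-6) = (1 + (20 + (-4)**2 + 9*(-4)))*(-6) = (1 + (20 + 16 - 36))*(-6) = (1 + 0)*(-6) = 1*(-6) = -6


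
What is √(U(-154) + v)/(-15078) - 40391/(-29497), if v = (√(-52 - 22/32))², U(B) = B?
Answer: 3107/2269 - I*√3307/60312 ≈ 1.3693 - 0.00095348*I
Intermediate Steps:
v = -843/16 (v = (√(-52 - 22*1/32))² = (√(-52 - 11/16))² = (√(-843/16))² = (I*√843/4)² = -843/16 ≈ -52.688)
√(U(-154) + v)/(-15078) - 40391/(-29497) = √(-154 - 843/16)/(-15078) - 40391/(-29497) = √(-3307/16)*(-1/15078) - 40391*(-1/29497) = (I*√3307/4)*(-1/15078) + 3107/2269 = -I*√3307/60312 + 3107/2269 = 3107/2269 - I*√3307/60312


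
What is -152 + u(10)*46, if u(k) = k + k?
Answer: 768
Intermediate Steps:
u(k) = 2*k
-152 + u(10)*46 = -152 + (2*10)*46 = -152 + 20*46 = -152 + 920 = 768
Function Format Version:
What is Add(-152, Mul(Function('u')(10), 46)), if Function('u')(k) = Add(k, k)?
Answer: 768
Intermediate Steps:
Function('u')(k) = Mul(2, k)
Add(-152, Mul(Function('u')(10), 46)) = Add(-152, Mul(Mul(2, 10), 46)) = Add(-152, Mul(20, 46)) = Add(-152, 920) = 768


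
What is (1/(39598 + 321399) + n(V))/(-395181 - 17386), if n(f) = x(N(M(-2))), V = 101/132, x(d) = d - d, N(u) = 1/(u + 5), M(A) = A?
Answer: -1/148935449299 ≈ -6.7143e-12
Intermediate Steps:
N(u) = 1/(5 + u)
x(d) = 0
V = 101/132 (V = 101*(1/132) = 101/132 ≈ 0.76515)
n(f) = 0
(1/(39598 + 321399) + n(V))/(-395181 - 17386) = (1/(39598 + 321399) + 0)/(-395181 - 17386) = (1/360997 + 0)/(-412567) = (1/360997 + 0)*(-1/412567) = (1/360997)*(-1/412567) = -1/148935449299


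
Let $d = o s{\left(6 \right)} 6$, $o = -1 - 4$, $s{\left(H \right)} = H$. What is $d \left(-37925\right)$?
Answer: $6826500$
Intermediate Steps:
$o = -5$ ($o = -1 - 4 = -5$)
$d = -180$ ($d = \left(-5\right) 6 \cdot 6 = \left(-30\right) 6 = -180$)
$d \left(-37925\right) = \left(-180\right) \left(-37925\right) = 6826500$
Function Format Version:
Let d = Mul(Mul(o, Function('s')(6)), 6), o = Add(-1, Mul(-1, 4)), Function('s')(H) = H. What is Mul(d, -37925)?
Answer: 6826500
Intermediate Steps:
o = -5 (o = Add(-1, -4) = -5)
d = -180 (d = Mul(Mul(-5, 6), 6) = Mul(-30, 6) = -180)
Mul(d, -37925) = Mul(-180, -37925) = 6826500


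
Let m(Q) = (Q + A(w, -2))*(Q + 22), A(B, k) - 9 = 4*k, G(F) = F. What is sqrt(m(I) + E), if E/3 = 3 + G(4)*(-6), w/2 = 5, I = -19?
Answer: 3*I*sqrt(13) ≈ 10.817*I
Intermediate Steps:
w = 10 (w = 2*5 = 10)
A(B, k) = 9 + 4*k
E = -63 (E = 3*(3 + 4*(-6)) = 3*(3 - 24) = 3*(-21) = -63)
m(Q) = (1 + Q)*(22 + Q) (m(Q) = (Q + (9 + 4*(-2)))*(Q + 22) = (Q + (9 - 8))*(22 + Q) = (Q + 1)*(22 + Q) = (1 + Q)*(22 + Q))
sqrt(m(I) + E) = sqrt((22 + (-19)**2 + 23*(-19)) - 63) = sqrt((22 + 361 - 437) - 63) = sqrt(-54 - 63) = sqrt(-117) = 3*I*sqrt(13)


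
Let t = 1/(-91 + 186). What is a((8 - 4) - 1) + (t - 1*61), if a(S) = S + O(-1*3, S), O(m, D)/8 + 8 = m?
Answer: -13869/95 ≈ -145.99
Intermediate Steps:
O(m, D) = -64 + 8*m
t = 1/95 ≈ 0.010526
a(S) = -88 + S (a(S) = S + (-64 + 8*(-1*3)) = S + (-64 + 8*(-3)) = S + (-64 - 24) = S - 88 = -88 + S)
a((8 - 4) - 1) + (t - 1*61) = (-88 + ((8 - 4) - 1)) + (1/95 - 1*61) = (-88 + (4 - 1)) + (1/95 - 61) = (-88 + 3) - 5794/95 = -85 - 5794/95 = -13869/95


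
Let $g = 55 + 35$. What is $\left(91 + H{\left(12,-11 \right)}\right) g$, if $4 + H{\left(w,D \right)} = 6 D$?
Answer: $1890$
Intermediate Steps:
$H{\left(w,D \right)} = -4 + 6 D$
$g = 90$
$\left(91 + H{\left(12,-11 \right)}\right) g = \left(91 + \left(-4 + 6 \left(-11\right)\right)\right) 90 = \left(91 - 70\right) 90 = 21 \cdot 90 = 1890$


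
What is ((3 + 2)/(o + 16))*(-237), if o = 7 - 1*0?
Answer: -1185/23 ≈ -51.522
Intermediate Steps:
o = 7 (o = 7 + 0 = 7)
((3 + 2)/(o + 16))*(-237) = ((3 + 2)/(7 + 16))*(-237) = (5/23)*(-237) = -1185/23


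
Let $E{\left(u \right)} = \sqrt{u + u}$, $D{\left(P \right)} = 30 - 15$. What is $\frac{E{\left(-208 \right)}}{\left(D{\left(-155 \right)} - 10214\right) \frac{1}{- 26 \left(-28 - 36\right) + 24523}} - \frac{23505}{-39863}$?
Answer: $\frac{23505}{39863} - \frac{14964 i \sqrt{26}}{1457} \approx 0.58964 - 52.369 i$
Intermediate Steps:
$D{\left(P \right)} = 15$ ($D{\left(P \right)} = 30 - 15 = 15$)
$E{\left(u \right)} = \sqrt{2} \sqrt{u}$ ($E{\left(u \right)} = \sqrt{2 u} = \sqrt{2} \sqrt{u}$)
$\frac{E{\left(-208 \right)}}{\left(D{\left(-155 \right)} - 10214\right) \frac{1}{- 26 \left(-28 - 36\right) + 24523}} - \frac{23505}{-39863} = \frac{\sqrt{2} \sqrt{-208}}{\left(15 - 10214\right) \frac{1}{- 26 \left(-28 - 36\right) + 24523}} - \frac{23505}{-39863} = \frac{\sqrt{2} \cdot 4 i \sqrt{13}}{\left(-10199\right) \frac{1}{\left(-26\right) \left(-64\right) + 24523}} - - \frac{23505}{39863} = \frac{4 i \sqrt{26}}{\left(-10199\right) \frac{1}{1664 + 24523}} + \frac{23505}{39863} = \frac{4 i \sqrt{26}}{\left(-10199\right) \frac{1}{26187}} + \frac{23505}{39863} = \frac{4 i \sqrt{26}}{- \frac{1457}{3741}} + \frac{23505}{39863} = 4 i \sqrt{26} \left(- \frac{3741}{1457}\right) + \frac{23505}{39863} = - \frac{14964 i \sqrt{26}}{1457} + \frac{23505}{39863} = \frac{23505}{39863} - \frac{14964 i \sqrt{26}}{1457}$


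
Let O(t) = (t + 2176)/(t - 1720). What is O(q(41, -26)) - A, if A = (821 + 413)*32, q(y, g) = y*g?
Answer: -55007339/1393 ≈ -39488.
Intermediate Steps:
q(y, g) = g*y
O(t) = (2176 + t)/(-1720 + t)
A = 39488 (A = 1234*32 = 39488)
O(q(41, -26)) - A = (2176 - 26*41)/(-1720 - 26*41) - 1*39488 = (2176 - 1066)/(-1720 - 1066) - 39488 = 1110/(-2786) - 39488 = -1/2786*1110 - 39488 = -555/1393 - 39488 = -55007339/1393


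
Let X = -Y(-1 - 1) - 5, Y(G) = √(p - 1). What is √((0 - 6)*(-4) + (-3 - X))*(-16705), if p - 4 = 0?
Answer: -16705*√(26 + √3) ≈ -87971.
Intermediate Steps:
p = 4 (p = 4 + 0 = 4)
Y(G) = √3 (Y(G) = √(4 - 1) = √3)
X = -5 - √3 (X = -√3 - 5 = -5 - √3 ≈ -6.7320)
√((0 - 6)*(-4) + (-3 - X))*(-16705) = √((0 - 6)*(-4) + (-3 - (-5 - √3)))*(-16705) = √(-6*(-4) + (-3 + (5 + √3)))*(-16705) = √(24 + (2 + √3))*(-16705) = √(26 + √3)*(-16705) = -16705*√(26 + √3)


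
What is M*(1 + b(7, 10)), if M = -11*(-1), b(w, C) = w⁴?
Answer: 26422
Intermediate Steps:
M = 11
M*(1 + b(7, 10)) = 11*(1 + 7⁴) = 11*(1 + 2401) = 11*2402 = 26422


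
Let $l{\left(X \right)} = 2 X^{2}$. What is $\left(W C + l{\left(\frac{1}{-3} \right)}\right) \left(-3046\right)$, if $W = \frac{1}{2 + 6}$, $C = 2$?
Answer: $- \frac{25891}{18} \approx -1438.4$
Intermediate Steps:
$W = \frac{1}{8} \approx 0.125$
$\left(W C + l{\left(\frac{1}{-3} \right)}\right) \left(-3046\right) = \left(\frac{1}{8} \cdot 2 + 2 \left(\frac{1}{-3}\right)^{2}\right) \left(-3046\right) = \left(\frac{1}{4} + 2 \left(- \frac{1}{3}\right)^{2}\right) \left(-3046\right) = \left(\frac{1}{4} + 2 \cdot \frac{1}{9}\right) \left(-3046\right) = \left(\frac{1}{4} + \frac{2}{9}\right) \left(-3046\right) = \frac{17}{36} \left(-3046\right) = - \frac{25891}{18}$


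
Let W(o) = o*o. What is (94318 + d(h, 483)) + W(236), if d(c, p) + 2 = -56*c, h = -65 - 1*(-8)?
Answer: 153204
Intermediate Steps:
W(o) = o**2
h = -57 (h = -65 + 8 = -57)
d(c, p) = -2 - 56*c
(94318 + d(h, 483)) + W(236) = (94318 + (-2 - 56*(-57))) + 236**2 = (94318 + (-2 + 3192)) + 55696 = (94318 + 3190) + 55696 = 97508 + 55696 = 153204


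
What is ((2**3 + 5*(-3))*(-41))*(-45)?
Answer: -12915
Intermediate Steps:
((2**3 + 5*(-3))*(-41))*(-45) = ((8 - 15)*(-41))*(-45) = -7*(-41)*(-45) = 287*(-45) = -12915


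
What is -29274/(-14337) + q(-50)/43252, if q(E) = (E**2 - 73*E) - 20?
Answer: 225674143/103350654 ≈ 2.1836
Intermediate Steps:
q(E) = -20 + E**2 - 73*E
-29274/(-14337) + q(-50)/43252 = -29274/(-14337) + (-20 + (-50)**2 - 73*(-50))/43252 = -29274*(-1/14337) + (-20 + 2500 + 3650)*(1/43252) = 9758/4779 + 6130*(1/43252) = 9758/4779 + 3065/21626 = 225674143/103350654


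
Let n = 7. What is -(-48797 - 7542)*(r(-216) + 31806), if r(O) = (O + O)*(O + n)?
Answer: 6878653866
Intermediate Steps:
r(O) = 2*O*(7 + O) (r(O) = (O + O)*(O + 7) = (2*O)*(7 + O) = 2*O*(7 + O))
-(-48797 - 7542)*(r(-216) + 31806) = -(-48797 - 7542)*(2*(-216)*(7 - 216) + 31806) = -(-56339)*(2*(-216)*(-209) + 31806) = -(-56339)*(90288 + 31806) = -(-56339)*122094 = -1*(-6878653866) = 6878653866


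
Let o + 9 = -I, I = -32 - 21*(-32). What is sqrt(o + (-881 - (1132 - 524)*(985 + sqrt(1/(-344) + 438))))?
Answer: sqrt(-1110158090 - 6536*sqrt(12957706))/43 ≈ 783.03*I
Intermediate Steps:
I = 640 (I = -32 + 672 = 640)
o = -649 (o = -9 - 1*640 = -9 - 640 = -649)
sqrt(o + (-881 - (1132 - 524)*(985 + sqrt(1/(-344) + 438)))) = sqrt(-649 + (-881 - (1132 - 524)*(985 + sqrt(1/(-344) + 438)))) = sqrt(-649 + (-881 - 608*(985 + sqrt(-1/344 + 438)))) = sqrt(-649 + (-881 - 608*(985 + sqrt(150671/344)))) = sqrt(-649 + (-881 - 608*(985 + sqrt(12957706)/172))) = sqrt(-649 + (-881 - (598880 + 152*sqrt(12957706)/43))) = sqrt(-649 + (-881 + (-598880 - 152*sqrt(12957706)/43))) = sqrt(-649 + (-599761 - 152*sqrt(12957706)/43)) = sqrt(-600410 - 152*sqrt(12957706)/43)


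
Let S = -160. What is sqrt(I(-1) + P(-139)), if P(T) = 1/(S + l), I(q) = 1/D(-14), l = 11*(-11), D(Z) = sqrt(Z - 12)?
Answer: sqrt(-189956 - 2052986*I*sqrt(26))/7306 ≈ 0.31031 - 0.316*I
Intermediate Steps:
D(Z) = sqrt(-12 + Z)
l = -121
I(q) = -I*sqrt(26)/26 (I(q) = 1/(sqrt(-12 - 14)) = 1/(sqrt(-26)) = 1/(I*sqrt(26)) = -I*sqrt(26)/26)
P(T) = -1/281 (P(T) = 1/(-160 - 121) = 1/(-281) = -1/281)
sqrt(I(-1) + P(-139)) = sqrt(-I*sqrt(26)/26 - 1/281) = sqrt(-1/281 - I*sqrt(26)/26)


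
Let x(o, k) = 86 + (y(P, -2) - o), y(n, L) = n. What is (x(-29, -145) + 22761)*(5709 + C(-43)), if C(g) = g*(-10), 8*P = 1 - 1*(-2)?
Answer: 1123504529/8 ≈ 1.4044e+8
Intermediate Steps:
P = 3/8 (P = (1 - 1*(-2))/8 = (1 + 2)/8 = (⅛)*3 = 3/8 ≈ 0.37500)
C(g) = -10*g
x(o, k) = 691/8 - o (x(o, k) = 86 + (3/8 - o) = 691/8 - o)
(x(-29, -145) + 22761)*(5709 + C(-43)) = ((691/8 - 1*(-29)) + 22761)*(5709 - 10*(-43)) = ((691/8 + 29) + 22761)*(5709 + 430) = (923/8 + 22761)*6139 = (183011/8)*6139 = 1123504529/8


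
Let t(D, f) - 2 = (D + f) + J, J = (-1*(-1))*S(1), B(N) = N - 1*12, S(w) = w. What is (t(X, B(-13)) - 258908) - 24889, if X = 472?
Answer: -283347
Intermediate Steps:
B(N) = -12 + N (B(N) = N - 12 = -12 + N)
J = 1 (J = -1*(-1)*1 = 1*1 = 1)
t(D, f) = 3 + D + f (t(D, f) = 2 + ((D + f) + 1) = 2 + (1 + D + f) = 3 + D + f)
(t(X, B(-13)) - 258908) - 24889 = ((3 + 472 + (-12 - 13)) - 258908) - 24889 = ((3 + 472 - 25) - 258908) - 24889 = (450 - 258908) - 24889 = -258458 - 24889 = -283347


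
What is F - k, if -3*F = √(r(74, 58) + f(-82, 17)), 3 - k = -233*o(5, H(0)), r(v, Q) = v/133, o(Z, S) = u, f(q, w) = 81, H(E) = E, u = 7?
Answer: -1634 - √1442651/399 ≈ -1637.0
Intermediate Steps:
o(Z, S) = 7
r(v, Q) = v/133 (r(v, Q) = v*(1/133) = v/133)
k = 1634 (k = 3 - (-233)*7 = 3 - 1*(-1631) = 3 + 1631 = 1634)
F = -√1442651/399 (F = -√((1/133)*74 + 81)/3 = -√(74/133 + 81)/3 = -√1442651/399 ≈ -3.0103)
F - k = -√1442651/399 - 1*1634 = -√1442651/399 - 1634 = -1634 - √1442651/399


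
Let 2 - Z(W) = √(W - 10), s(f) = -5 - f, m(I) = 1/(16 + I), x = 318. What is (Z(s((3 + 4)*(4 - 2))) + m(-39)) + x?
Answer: 7359/23 - I*√29 ≈ 319.96 - 5.3852*I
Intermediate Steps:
Z(W) = 2 - √(-10 + W) (Z(W) = 2 - √(W - 10) = 2 - √(-10 + W))
(Z(s((3 + 4)*(4 - 2))) + m(-39)) + x = ((2 - √(-10 + (-5 - (3 + 4)*(4 - 2)))) + 1/(16 - 39)) + 318 = ((2 - √(-10 + (-5 - 7*2))) + 1/(-23)) + 318 = ((2 - √(-10 + (-5 - 1*14))) - 1/23) + 318 = ((2 - √(-10 + (-5 - 14))) - 1/23) + 318 = ((2 - √(-10 - 19)) - 1/23) + 318 = ((2 - √(-29)) - 1/23) + 318 = ((2 - I*√29) - 1/23) + 318 = (45/23 - I*√29) + 318 = 7359/23 - I*√29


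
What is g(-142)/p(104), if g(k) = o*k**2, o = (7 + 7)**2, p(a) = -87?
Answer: -3952144/87 ≈ -45427.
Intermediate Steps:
o = 196 (o = 14**2 = 196)
g(k) = 196*k**2
g(-142)/p(104) = (196*(-142)**2)/(-87) = (196*20164)*(-1/87) = 3952144*(-1/87) = -3952144/87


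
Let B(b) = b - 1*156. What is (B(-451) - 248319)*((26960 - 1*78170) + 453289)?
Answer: -100087917154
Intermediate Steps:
B(b) = -156 + b (B(b) = b - 156 = -156 + b)
(B(-451) - 248319)*((26960 - 1*78170) + 453289) = ((-156 - 451) - 248319)*((26960 - 1*78170) + 453289) = (-607 - 248319)*((26960 - 78170) + 453289) = -248926*(-51210 + 453289) = -248926*402079 = -100087917154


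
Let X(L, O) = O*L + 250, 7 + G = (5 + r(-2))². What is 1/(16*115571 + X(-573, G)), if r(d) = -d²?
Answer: 1/1852824 ≈ 5.3972e-7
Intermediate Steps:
G = -6 (G = -7 + (5 - 1*(-2)²)² = -7 + (5 - 1*4)² = -7 + (5 - 4)² = -7 + 1² = -7 + 1 = -6)
X(L, O) = 250 + L*O (X(L, O) = L*O + 250 = 250 + L*O)
1/(16*115571 + X(-573, G)) = 1/(16*115571 + (250 - 573*(-6))) = 1/(1849136 + (250 + 3438)) = 1/(1849136 + 3688) = 1/1852824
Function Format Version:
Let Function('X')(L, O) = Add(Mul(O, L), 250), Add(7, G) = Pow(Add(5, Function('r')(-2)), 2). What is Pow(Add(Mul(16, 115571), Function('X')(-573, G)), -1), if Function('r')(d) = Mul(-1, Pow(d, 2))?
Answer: Rational(1, 1852824) ≈ 5.3972e-7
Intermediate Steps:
G = -6 (G = Add(-7, Pow(Add(5, Mul(-1, Pow(-2, 2))), 2)) = Add(-7, Pow(Add(5, Mul(-1, 4)), 2)) = Add(-7, Pow(Add(5, -4), 2)) = Add(-7, Pow(1, 2)) = Add(-7, 1) = -6)
Function('X')(L, O) = Add(250, Mul(L, O)) (Function('X')(L, O) = Add(Mul(L, O), 250) = Add(250, Mul(L, O)))
Pow(Add(Mul(16, 115571), Function('X')(-573, G)), -1) = Pow(Add(Mul(16, 115571), Add(250, Mul(-573, -6))), -1) = Pow(Add(1849136, Add(250, 3438)), -1) = Pow(Add(1849136, 3688), -1) = Pow(1852824, -1) = Rational(1, 1852824)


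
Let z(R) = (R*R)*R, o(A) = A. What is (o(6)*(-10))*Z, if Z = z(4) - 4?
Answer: -3600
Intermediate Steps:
z(R) = R³ (z(R) = R²*R = R³)
Z = 60 (Z = 4³ - 4 = 64 - 4 = 60)
(o(6)*(-10))*Z = (6*(-10))*60 = -60*60 = -3600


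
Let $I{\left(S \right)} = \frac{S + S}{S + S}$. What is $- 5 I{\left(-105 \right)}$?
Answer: $-5$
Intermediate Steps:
$I{\left(S \right)} = 1$ ($I{\left(S \right)} = \frac{2 S}{2 S} = 2 S \frac{1}{2 S} = 1$)
$- 5 I{\left(-105 \right)} = \left(-5\right) 1 = -5$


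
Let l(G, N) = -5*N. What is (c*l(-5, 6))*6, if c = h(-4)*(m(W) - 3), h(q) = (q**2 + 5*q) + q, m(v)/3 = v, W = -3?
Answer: -17280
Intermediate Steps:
m(v) = 3*v
h(q) = q**2 + 6*q
c = 96 (c = (-4*(6 - 4))*(3*(-3) - 3) = (-4*2)*(-9 - 3) = -8*(-12) = 96)
(c*l(-5, 6))*6 = (96*(-5*6))*6 = (96*(-30))*6 = -2880*6 = -17280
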